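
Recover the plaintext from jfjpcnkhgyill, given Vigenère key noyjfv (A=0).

Repeat the key across the ciphertext: noyjfvnoyjfvn
j(9)−n(13): -4≡22 → w
f(5)−o(14): -9≡17 → r
j(9)−y(24): -15≡11 → l
p(15)−j(9): 6 → g
c(2)−f(5): -3≡23 → x
n(13)−v(21): -8≡18 → s
k(10)−n(13): -3≡23 → x
h(7)−o(14): -7≡19 → t
g(6)−y(24): -18≡8 → i
y(24)−j(9): 15 → p
i(8)−f(5): 3 → d
l(11)−v(21): -10≡16 → q
l(11)−n(13): -2≡24 → y

wrlgxsxtipdqy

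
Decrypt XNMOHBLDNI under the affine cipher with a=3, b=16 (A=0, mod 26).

The inverse of 3 mod 26 is 9, since 3·9=27≡1. Apply D(y)=9·(y−16) mod 26:
X(23): 9·(23−16)=63≡11 → L
N(13): 9·(13−16)=-27≡25 → Z
M(12): 9·(12−16)=-36≡16 → Q
O(14): 9·(14−16)=-18≡8 → I
H(7): 9·(7−16)=-81≡23 → X
B(1): 9·(1−16)=-135≡21 → V
L(11): 9·(11−16)=-45≡7 → H
D(3): 9·(3−16)=-117≡13 → N
N(13): 9·(13−16)=-27≡25 → Z
I(8): 9·(8−16)=-72≡6 → G

LZQIXVHNZG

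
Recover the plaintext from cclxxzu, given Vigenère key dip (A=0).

Repeat the key across the ciphertext: dipdipd
c(2)−d(3): -1≡25 → z
c(2)−i(8): -6≡20 → u
l(11)−p(15): -4≡22 → w
x(23)−d(3): 20 → u
x(23)−i(8): 15 → p
z(25)−p(15): 10 → k
u(20)−d(3): 17 → r

zuwupkr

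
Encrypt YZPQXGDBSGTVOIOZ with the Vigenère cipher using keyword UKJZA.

Repeat the key across the message: UKJZAUKJZAUKJZAU
Y(24)+U(20): 44≡18 → S
Z(25)+K(10): 35≡9 → J
P(15)+J(9): 24 → Y
Q(16)+Z(25): 41≡15 → P
X(23)+A(0): 23 → X
G(6)+U(20): 26≡0 → A
D(3)+K(10): 13 → N
B(1)+J(9): 10 → K
S(18)+Z(25): 43≡17 → R
G(6)+A(0): 6 → G
T(19)+U(20): 39≡13 → N
V(21)+K(10): 31≡5 → F
O(14)+J(9): 23 → X
I(8)+Z(25): 33≡7 → H
O(14)+A(0): 14 → O
Z(25)+U(20): 45≡19 → T

SJYPXANKRGNFXHOT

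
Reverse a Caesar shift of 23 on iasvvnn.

ldvyyqq

i(8): 8−23=-15≡11 → l
a(0): 0−23=-23≡3 → d
s(18): 18−23=-5≡21 → v
v(21): 21−23=-2≡24 → y
v(21): 21−23=-2≡24 → y
n(13): 13−23=-10≡16 → q
n(13): 13−23=-10≡16 → q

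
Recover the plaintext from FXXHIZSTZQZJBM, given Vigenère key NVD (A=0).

Repeat the key across the ciphertext: NVDNVDNVDNVDNV
F(5)−N(13): -8≡18 → S
X(23)−V(21): 2 → C
X(23)−D(3): 20 → U
H(7)−N(13): -6≡20 → U
I(8)−V(21): -13≡13 → N
Z(25)−D(3): 22 → W
S(18)−N(13): 5 → F
T(19)−V(21): -2≡24 → Y
Z(25)−D(3): 22 → W
Q(16)−N(13): 3 → D
Z(25)−V(21): 4 → E
J(9)−D(3): 6 → G
B(1)−N(13): -12≡14 → O
M(12)−V(21): -9≡17 → R

SCUUNWFYWDEGOR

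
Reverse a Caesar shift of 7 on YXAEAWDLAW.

Y(24): 24−7=17 → R
X(23): 23−7=16 → Q
A(0): 0−7=-7≡19 → T
E(4): 4−7=-3≡23 → X
A(0): 0−7=-7≡19 → T
W(22): 22−7=15 → P
D(3): 3−7=-4≡22 → W
L(11): 11−7=4 → E
A(0): 0−7=-7≡19 → T
W(22): 22−7=15 → P

RQTXTPWETP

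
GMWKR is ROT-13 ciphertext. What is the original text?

TZJXE

G(6): 6−13=-7≡19 → T
M(12): 12−13=-1≡25 → Z
W(22): 22−13=9 → J
K(10): 10−13=-3≡23 → X
R(17): 17−13=4 → E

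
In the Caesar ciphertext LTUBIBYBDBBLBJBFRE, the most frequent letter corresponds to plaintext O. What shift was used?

The most frequent ciphertext letter is B (appears 7 times).
B is position 1; O is position 14.
Shift = -13≡13.

13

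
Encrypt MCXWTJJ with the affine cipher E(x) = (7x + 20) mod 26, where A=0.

AIZSXFF

M(12): 7·12+20=104≡0 → A
C(2): 7·2+20=34≡8 → I
X(23): 7·23+20=181≡25 → Z
W(22): 7·22+20=174≡18 → S
T(19): 7·19+20=153≡23 → X
J(9): 7·9+20=83≡5 → F
J(9): 7·9+20=83≡5 → F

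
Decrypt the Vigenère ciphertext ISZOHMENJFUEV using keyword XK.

LICEKCHDMVXUY

Repeat the key across the ciphertext: XKXKXKXKXKXKX
I(8)−X(23): -15≡11 → L
S(18)−K(10): 8 → I
Z(25)−X(23): 2 → C
O(14)−K(10): 4 → E
H(7)−X(23): -16≡10 → K
M(12)−K(10): 2 → C
E(4)−X(23): -19≡7 → H
N(13)−K(10): 3 → D
J(9)−X(23): -14≡12 → M
F(5)−K(10): -5≡21 → V
U(20)−X(23): -3≡23 → X
E(4)−K(10): -6≡20 → U
V(21)−X(23): -2≡24 → Y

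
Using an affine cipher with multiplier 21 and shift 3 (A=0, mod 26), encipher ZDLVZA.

IOACID

Z(25): 21·25+3=528≡8 → I
D(3): 21·3+3=66≡14 → O
L(11): 21·11+3=234≡0 → A
V(21): 21·21+3=444≡2 → C
Z(25): 21·25+3=528≡8 → I
A(0): 21·0+3=3 → D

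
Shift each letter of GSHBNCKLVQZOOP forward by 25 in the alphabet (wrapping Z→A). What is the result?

FRGAMBJKUPYNNO

G(6): 6+25=31≡5 → F
S(18): 18+25=43≡17 → R
H(7): 7+25=32≡6 → G
B(1): 1+25=26≡0 → A
N(13): 13+25=38≡12 → M
C(2): 2+25=27≡1 → B
K(10): 10+25=35≡9 → J
L(11): 11+25=36≡10 → K
V(21): 21+25=46≡20 → U
Q(16): 16+25=41≡15 → P
Z(25): 25+25=50≡24 → Y
O(14): 14+25=39≡13 → N
O(14): 14+25=39≡13 → N
P(15): 15+25=40≡14 → O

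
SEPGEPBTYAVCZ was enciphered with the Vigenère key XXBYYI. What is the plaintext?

Repeat the key across the ciphertext: XXBYYIXXBYYIX
S(18)−X(23): -5≡21 → V
E(4)−X(23): -19≡7 → H
P(15)−B(1): 14 → O
G(6)−Y(24): -18≡8 → I
E(4)−Y(24): -20≡6 → G
P(15)−I(8): 7 → H
B(1)−X(23): -22≡4 → E
T(19)−X(23): -4≡22 → W
Y(24)−B(1): 23 → X
A(0)−Y(24): -24≡2 → C
V(21)−Y(24): -3≡23 → X
C(2)−I(8): -6≡20 → U
Z(25)−X(23): 2 → C

VHOIGHEWXCXUC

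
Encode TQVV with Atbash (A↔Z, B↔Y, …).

T(19) → G(6)
Q(16) → J(9)
V(21) → E(4)
V(21) → E(4)

GJEE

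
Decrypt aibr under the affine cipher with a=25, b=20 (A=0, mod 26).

umtd

The inverse of 25 mod 26 is 25, since 25·25=625≡1. Apply D(y)=25·(y−20) mod 26:
a(0): 25·(0−20)=-500≡20 → u
i(8): 25·(8−20)=-300≡12 → m
b(1): 25·(1−20)=-475≡19 → t
r(17): 25·(17−20)=-75≡3 → d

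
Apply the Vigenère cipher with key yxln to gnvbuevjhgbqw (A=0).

Repeat the key across the message: yxlnyxlnyxlny
g(6)+y(24): 30≡4 → e
n(13)+x(23): 36≡10 → k
v(21)+l(11): 32≡6 → g
b(1)+n(13): 14 → o
u(20)+y(24): 44≡18 → s
e(4)+x(23): 27≡1 → b
v(21)+l(11): 32≡6 → g
j(9)+n(13): 22 → w
h(7)+y(24): 31≡5 → f
g(6)+x(23): 29≡3 → d
b(1)+l(11): 12 → m
q(16)+n(13): 29≡3 → d
w(22)+y(24): 46≡20 → u

ekgosbgwfdmdu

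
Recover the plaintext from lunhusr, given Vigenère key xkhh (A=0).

Repeat the key across the ciphertext: xkhhxkh
l(11)−x(23): -12≡14 → o
u(20)−k(10): 10 → k
n(13)−h(7): 6 → g
h(7)−h(7): 0 → a
u(20)−x(23): -3≡23 → x
s(18)−k(10): 8 → i
r(17)−h(7): 10 → k

okgaxik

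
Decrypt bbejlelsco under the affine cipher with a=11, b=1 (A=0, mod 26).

The inverse of 11 mod 26 is 19, since 11·19=209≡1. Apply D(y)=19·(y−1) mod 26:
b(1): 19·(1−1)=0 → a
b(1): 19·(1−1)=0 → a
e(4): 19·(4−1)=57≡5 → f
j(9): 19·(9−1)=152≡22 → w
l(11): 19·(11−1)=190≡8 → i
e(4): 19·(4−1)=57≡5 → f
l(11): 19·(11−1)=190≡8 → i
s(18): 19·(18−1)=323≡11 → l
c(2): 19·(2−1)=19 → t
o(14): 19·(14−1)=247≡13 → n

aafwifiltn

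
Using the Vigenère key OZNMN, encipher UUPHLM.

Repeat the key across the message: OZNMNO
U(20)+O(14): 34≡8 → I
U(20)+Z(25): 45≡19 → T
P(15)+N(13): 28≡2 → C
H(7)+M(12): 19 → T
L(11)+N(13): 24 → Y
M(12)+O(14): 26≡0 → A

ITCTYA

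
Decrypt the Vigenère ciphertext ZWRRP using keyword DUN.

WCEOV

Repeat the key across the ciphertext: DUNDU
Z(25)−D(3): 22 → W
W(22)−U(20): 2 → C
R(17)−N(13): 4 → E
R(17)−D(3): 14 → O
P(15)−U(20): -5≡21 → V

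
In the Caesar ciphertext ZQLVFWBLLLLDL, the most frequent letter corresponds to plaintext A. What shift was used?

11

The most frequent ciphertext letter is L (appears 6 times).
L is position 11; A is position 0.
Shift = 11.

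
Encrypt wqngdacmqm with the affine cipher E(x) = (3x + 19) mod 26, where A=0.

hpglctzdpd

w(22): 3·22+19=85≡7 → h
q(16): 3·16+19=67≡15 → p
n(13): 3·13+19=58≡6 → g
g(6): 3·6+19=37≡11 → l
d(3): 3·3+19=28≡2 → c
a(0): 3·0+19=19 → t
c(2): 3·2+19=25 → z
m(12): 3·12+19=55≡3 → d
q(16): 3·16+19=67≡15 → p
m(12): 3·12+19=55≡3 → d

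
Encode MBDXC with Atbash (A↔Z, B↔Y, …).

NYWCX

M(12) → N(13)
B(1) → Y(24)
D(3) → W(22)
X(23) → C(2)
C(2) → X(23)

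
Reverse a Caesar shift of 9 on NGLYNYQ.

N(13): 13−9=4 → E
G(6): 6−9=-3≡23 → X
L(11): 11−9=2 → C
Y(24): 24−9=15 → P
N(13): 13−9=4 → E
Y(24): 24−9=15 → P
Q(16): 16−9=7 → H

EXCPEPH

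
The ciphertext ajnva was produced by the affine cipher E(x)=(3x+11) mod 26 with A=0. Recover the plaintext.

fismf

The inverse of 3 mod 26 is 9, since 3·9=27≡1. Apply D(y)=9·(y−11) mod 26:
a(0): 9·(0−11)=-99≡5 → f
j(9): 9·(9−11)=-18≡8 → i
n(13): 9·(13−11)=18 → s
v(21): 9·(21−11)=90≡12 → m
a(0): 9·(0−11)=-99≡5 → f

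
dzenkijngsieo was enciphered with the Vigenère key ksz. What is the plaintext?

thfdsjzvhiqfe

Repeat the key across the ciphertext: kszkszkszkszk
d(3)−k(10): -7≡19 → t
z(25)−s(18): 7 → h
e(4)−z(25): -21≡5 → f
n(13)−k(10): 3 → d
k(10)−s(18): -8≡18 → s
i(8)−z(25): -17≡9 → j
j(9)−k(10): -1≡25 → z
n(13)−s(18): -5≡21 → v
g(6)−z(25): -19≡7 → h
s(18)−k(10): 8 → i
i(8)−s(18): -10≡16 → q
e(4)−z(25): -21≡5 → f
o(14)−k(10): 4 → e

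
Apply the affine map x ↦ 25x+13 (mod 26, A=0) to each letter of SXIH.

VQFG

S(18): 25·18+13=463≡21 → V
X(23): 25·23+13=588≡16 → Q
I(8): 25·8+13=213≡5 → F
H(7): 25·7+13=188≡6 → G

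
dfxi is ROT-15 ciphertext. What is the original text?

d(3): 3−15=-12≡14 → o
f(5): 5−15=-10≡16 → q
x(23): 23−15=8 → i
i(8): 8−15=-7≡19 → t

oqit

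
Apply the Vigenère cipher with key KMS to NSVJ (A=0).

Repeat the key across the message: KMSK
N(13)+K(10): 23 → X
S(18)+M(12): 30≡4 → E
V(21)+S(18): 39≡13 → N
J(9)+K(10): 19 → T

XENT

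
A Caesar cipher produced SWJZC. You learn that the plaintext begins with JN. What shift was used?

9

From the crib: S(18)−J(9)=9, so the shift is 9.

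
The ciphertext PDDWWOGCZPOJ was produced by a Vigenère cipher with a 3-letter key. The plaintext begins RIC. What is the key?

YVB

Subtract each crib letter from the matching ciphertext letter (mod 26):
P(15)−R(17)=-2≡24 → Y
D(3)−I(8)=-5≡21 → V
D(3)−C(2)=1 → B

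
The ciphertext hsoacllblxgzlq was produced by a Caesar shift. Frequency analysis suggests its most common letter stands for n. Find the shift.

The most frequent ciphertext letter is l (appears 4 times).
l is position 11; n is position 13.
Shift = -2≡24.

24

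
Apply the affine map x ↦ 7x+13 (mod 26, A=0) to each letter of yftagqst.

zwqndvjq

y(24): 7·24+13=181≡25 → z
f(5): 7·5+13=48≡22 → w
t(19): 7·19+13=146≡16 → q
a(0): 7·0+13=13 → n
g(6): 7·6+13=55≡3 → d
q(16): 7·16+13=125≡21 → v
s(18): 7·18+13=139≡9 → j
t(19): 7·19+13=146≡16 → q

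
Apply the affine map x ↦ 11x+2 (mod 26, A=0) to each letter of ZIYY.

Z(25): 11·25+2=277≡17 → R
I(8): 11·8+2=90≡12 → M
Y(24): 11·24+2=266≡6 → G
Y(24): 11·24+2=266≡6 → G

RMGG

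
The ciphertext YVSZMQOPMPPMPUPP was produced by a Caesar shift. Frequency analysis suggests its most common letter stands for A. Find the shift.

15

The most frequent ciphertext letter is P (appears 6 times).
P is position 15; A is position 0.
Shift = 15.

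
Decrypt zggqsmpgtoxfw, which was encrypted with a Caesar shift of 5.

z(25): 25−5=20 → u
g(6): 6−5=1 → b
g(6): 6−5=1 → b
q(16): 16−5=11 → l
s(18): 18−5=13 → n
m(12): 12−5=7 → h
p(15): 15−5=10 → k
g(6): 6−5=1 → b
t(19): 19−5=14 → o
o(14): 14−5=9 → j
x(23): 23−5=18 → s
f(5): 5−5=0 → a
w(22): 22−5=17 → r

ubblnhkbojsar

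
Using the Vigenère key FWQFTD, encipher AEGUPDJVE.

Repeat the key across the message: FWQFTDFWQ
A(0)+F(5): 5 → F
E(4)+W(22): 26≡0 → A
G(6)+Q(16): 22 → W
U(20)+F(5): 25 → Z
P(15)+T(19): 34≡8 → I
D(3)+D(3): 6 → G
J(9)+F(5): 14 → O
V(21)+W(22): 43≡17 → R
E(4)+Q(16): 20 → U

FAWZIGORU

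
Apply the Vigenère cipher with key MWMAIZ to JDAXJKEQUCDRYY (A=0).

Repeat the key across the message: MWMAIZMWMAIZMW
J(9)+M(12): 21 → V
D(3)+W(22): 25 → Z
A(0)+M(12): 12 → M
X(23)+A(0): 23 → X
J(9)+I(8): 17 → R
K(10)+Z(25): 35≡9 → J
E(4)+M(12): 16 → Q
Q(16)+W(22): 38≡12 → M
U(20)+M(12): 32≡6 → G
C(2)+A(0): 2 → C
D(3)+I(8): 11 → L
R(17)+Z(25): 42≡16 → Q
Y(24)+M(12): 36≡10 → K
Y(24)+W(22): 46≡20 → U

VZMXRJQMGCLQKU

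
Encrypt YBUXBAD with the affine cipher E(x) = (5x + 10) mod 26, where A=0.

Y(24): 5·24+10=130≡0 → A
B(1): 5·1+10=15 → P
U(20): 5·20+10=110≡6 → G
X(23): 5·23+10=125≡21 → V
B(1): 5·1+10=15 → P
A(0): 5·0+10=10 → K
D(3): 5·3+10=25 → Z

APGVPKZ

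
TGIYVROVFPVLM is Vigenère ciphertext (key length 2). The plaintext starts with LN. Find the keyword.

IT

Subtract each crib letter from the matching ciphertext letter (mod 26):
T(19)−L(11)=8 → I
G(6)−N(13)=-7≡19 → T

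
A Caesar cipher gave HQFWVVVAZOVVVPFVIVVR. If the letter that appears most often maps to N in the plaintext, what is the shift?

The most frequent ciphertext letter is V (appears 9 times).
V is position 21; N is position 13.
Shift = 8.

8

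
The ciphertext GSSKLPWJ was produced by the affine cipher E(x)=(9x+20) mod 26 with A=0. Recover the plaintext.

KUUWZLGT

The inverse of 9 mod 26 is 3, since 9·3=27≡1. Apply D(y)=3·(y−20) mod 26:
G(6): 3·(6−20)=-42≡10 → K
S(18): 3·(18−20)=-6≡20 → U
S(18): 3·(18−20)=-6≡20 → U
K(10): 3·(10−20)=-30≡22 → W
L(11): 3·(11−20)=-27≡25 → Z
P(15): 3·(15−20)=-15≡11 → L
W(22): 3·(22−20)=6 → G
J(9): 3·(9−20)=-33≡19 → T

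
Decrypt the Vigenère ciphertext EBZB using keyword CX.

CEXE

Repeat the key across the ciphertext: CXCX
E(4)−C(2): 2 → C
B(1)−X(23): -22≡4 → E
Z(25)−C(2): 23 → X
B(1)−X(23): -22≡4 → E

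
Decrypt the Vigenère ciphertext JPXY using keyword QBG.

Repeat the key across the ciphertext: QBGQ
J(9)−Q(16): -7≡19 → T
P(15)−B(1): 14 → O
X(23)−G(6): 17 → R
Y(24)−Q(16): 8 → I

TORI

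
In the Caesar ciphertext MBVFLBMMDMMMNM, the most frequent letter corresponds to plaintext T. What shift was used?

The most frequent ciphertext letter is M (appears 7 times).
M is position 12; T is position 19.
Shift = -7≡19.

19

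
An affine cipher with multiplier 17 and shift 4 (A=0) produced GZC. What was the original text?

UPG

The inverse of 17 mod 26 is 23, since 17·23=391≡1. Apply D(y)=23·(y−4) mod 26:
G(6): 23·(6−4)=46≡20 → U
Z(25): 23·(25−4)=483≡15 → P
C(2): 23·(2−4)=-46≡6 → G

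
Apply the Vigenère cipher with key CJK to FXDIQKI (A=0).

HGNKZUK

Repeat the key across the message: CJKCJKC
F(5)+C(2): 7 → H
X(23)+J(9): 32≡6 → G
D(3)+K(10): 13 → N
I(8)+C(2): 10 → K
Q(16)+J(9): 25 → Z
K(10)+K(10): 20 → U
I(8)+C(2): 10 → K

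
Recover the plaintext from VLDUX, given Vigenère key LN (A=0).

KYSHM

Repeat the key across the ciphertext: LNLNL
V(21)−L(11): 10 → K
L(11)−N(13): -2≡24 → Y
D(3)−L(11): -8≡18 → S
U(20)−N(13): 7 → H
X(23)−L(11): 12 → M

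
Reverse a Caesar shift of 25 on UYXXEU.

VZYYFV

U(20): 20−25=-5≡21 → V
Y(24): 24−25=-1≡25 → Z
X(23): 23−25=-2≡24 → Y
X(23): 23−25=-2≡24 → Y
E(4): 4−25=-21≡5 → F
U(20): 20−25=-5≡21 → V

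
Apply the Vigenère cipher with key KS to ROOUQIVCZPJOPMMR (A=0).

Repeat the key across the message: KSKSKSKSKSKSKSKS
R(17)+K(10): 27≡1 → B
O(14)+S(18): 32≡6 → G
O(14)+K(10): 24 → Y
U(20)+S(18): 38≡12 → M
Q(16)+K(10): 26≡0 → A
I(8)+S(18): 26≡0 → A
V(21)+K(10): 31≡5 → F
C(2)+S(18): 20 → U
Z(25)+K(10): 35≡9 → J
P(15)+S(18): 33≡7 → H
J(9)+K(10): 19 → T
O(14)+S(18): 32≡6 → G
P(15)+K(10): 25 → Z
M(12)+S(18): 30≡4 → E
M(12)+K(10): 22 → W
R(17)+S(18): 35≡9 → J

BGYMAAFUJHTGZEWJ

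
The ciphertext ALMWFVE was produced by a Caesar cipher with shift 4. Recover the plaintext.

WHISBRA

A(0): 0−4=-4≡22 → W
L(11): 11−4=7 → H
M(12): 12−4=8 → I
W(22): 22−4=18 → S
F(5): 5−4=1 → B
V(21): 21−4=17 → R
E(4): 4−4=0 → A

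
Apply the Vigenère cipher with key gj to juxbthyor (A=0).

pddkzqexx

Repeat the key across the message: gjgjgjgjg
j(9)+g(6): 15 → p
u(20)+j(9): 29≡3 → d
x(23)+g(6): 29≡3 → d
b(1)+j(9): 10 → k
t(19)+g(6): 25 → z
h(7)+j(9): 16 → q
y(24)+g(6): 30≡4 → e
o(14)+j(9): 23 → x
r(17)+g(6): 23 → x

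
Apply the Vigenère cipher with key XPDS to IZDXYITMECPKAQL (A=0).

Repeat the key across the message: XPDSXPDSXPDSXPD
I(8)+X(23): 31≡5 → F
Z(25)+P(15): 40≡14 → O
D(3)+D(3): 6 → G
X(23)+S(18): 41≡15 → P
Y(24)+X(23): 47≡21 → V
I(8)+P(15): 23 → X
T(19)+D(3): 22 → W
M(12)+S(18): 30≡4 → E
E(4)+X(23): 27≡1 → B
C(2)+P(15): 17 → R
P(15)+D(3): 18 → S
K(10)+S(18): 28≡2 → C
A(0)+X(23): 23 → X
Q(16)+P(15): 31≡5 → F
L(11)+D(3): 14 → O

FOGPVXWEBRSCXFO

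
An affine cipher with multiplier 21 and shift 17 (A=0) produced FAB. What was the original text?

The inverse of 21 mod 26 is 5, since 21·5=105≡1. Apply D(y)=5·(y−17) mod 26:
F(5): 5·(5−17)=-60≡18 → S
A(0): 5·(0−17)=-85≡19 → T
B(1): 5·(1−17)=-80≡24 → Y

STY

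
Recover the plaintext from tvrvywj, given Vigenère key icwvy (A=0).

Repeat the key across the ciphertext: icwvyic
t(19)−i(8): 11 → l
v(21)−c(2): 19 → t
r(17)−w(22): -5≡21 → v
v(21)−v(21): 0 → a
y(24)−y(24): 0 → a
w(22)−i(8): 14 → o
j(9)−c(2): 7 → h

ltvaaoh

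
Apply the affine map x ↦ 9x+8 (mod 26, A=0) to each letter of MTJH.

MXLT

M(12): 9·12+8=116≡12 → M
T(19): 9·19+8=179≡23 → X
J(9): 9·9+8=89≡11 → L
H(7): 9·7+8=71≡19 → T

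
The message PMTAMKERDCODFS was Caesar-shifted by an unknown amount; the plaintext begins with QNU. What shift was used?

From the crib: P(15)−Q(16)=-1≡25, so the shift is 25.

25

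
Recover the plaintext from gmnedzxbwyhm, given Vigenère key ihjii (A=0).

yfewvrqsoqzf

Repeat the key across the ciphertext: ihjiiihjiiih
g(6)−i(8): -2≡24 → y
m(12)−h(7): 5 → f
n(13)−j(9): 4 → e
e(4)−i(8): -4≡22 → w
d(3)−i(8): -5≡21 → v
z(25)−i(8): 17 → r
x(23)−h(7): 16 → q
b(1)−j(9): -8≡18 → s
w(22)−i(8): 14 → o
y(24)−i(8): 16 → q
h(7)−i(8): -1≡25 → z
m(12)−h(7): 5 → f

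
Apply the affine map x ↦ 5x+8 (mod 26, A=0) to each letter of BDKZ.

NXGD

B(1): 5·1+8=13 → N
D(3): 5·3+8=23 → X
K(10): 5·10+8=58≡6 → G
Z(25): 5·25+8=133≡3 → D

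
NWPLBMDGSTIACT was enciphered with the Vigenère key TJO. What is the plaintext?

UNBSSYKXEAZMJK

Repeat the key across the ciphertext: TJOTJOTJOTJOTJ
N(13)−T(19): -6≡20 → U
W(22)−J(9): 13 → N
P(15)−O(14): 1 → B
L(11)−T(19): -8≡18 → S
B(1)−J(9): -8≡18 → S
M(12)−O(14): -2≡24 → Y
D(3)−T(19): -16≡10 → K
G(6)−J(9): -3≡23 → X
S(18)−O(14): 4 → E
T(19)−T(19): 0 → A
I(8)−J(9): -1≡25 → Z
A(0)−O(14): -14≡12 → M
C(2)−T(19): -17≡9 → J
T(19)−J(9): 10 → K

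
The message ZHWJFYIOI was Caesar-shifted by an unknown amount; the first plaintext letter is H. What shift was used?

From the crib: Z(25)−H(7)=18, so the shift is 18.

18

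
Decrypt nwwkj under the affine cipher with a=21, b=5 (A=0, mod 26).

The inverse of 21 mod 26 is 5, since 21·5=105≡1. Apply D(y)=5·(y−5) mod 26:
n(13): 5·(13−5)=40≡14 → o
w(22): 5·(22−5)=85≡7 → h
w(22): 5·(22−5)=85≡7 → h
k(10): 5·(10−5)=25 → z
j(9): 5·(9−5)=20 → u

ohhzu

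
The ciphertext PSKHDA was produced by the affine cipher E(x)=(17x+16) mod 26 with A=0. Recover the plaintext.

DUSBNW

The inverse of 17 mod 26 is 23, since 17·23=391≡1. Apply D(y)=23·(y−16) mod 26:
P(15): 23·(15−16)=-23≡3 → D
S(18): 23·(18−16)=46≡20 → U
K(10): 23·(10−16)=-138≡18 → S
H(7): 23·(7−16)=-207≡1 → B
D(3): 23·(3−16)=-299≡13 → N
A(0): 23·(0−16)=-368≡22 → W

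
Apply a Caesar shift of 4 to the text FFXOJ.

F(5): 5+4=9 → J
F(5): 5+4=9 → J
X(23): 23+4=27≡1 → B
O(14): 14+4=18 → S
J(9): 9+4=13 → N

JJBSN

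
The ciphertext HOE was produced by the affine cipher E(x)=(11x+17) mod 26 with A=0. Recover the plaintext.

SVN

The inverse of 11 mod 26 is 19, since 11·19=209≡1. Apply D(y)=19·(y−17) mod 26:
H(7): 19·(7−17)=-190≡18 → S
O(14): 19·(14−17)=-57≡21 → V
E(4): 19·(4−17)=-247≡13 → N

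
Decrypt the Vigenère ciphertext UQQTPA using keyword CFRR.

Repeat the key across the ciphertext: CFRRCF
U(20)−C(2): 18 → S
Q(16)−F(5): 11 → L
Q(16)−R(17): -1≡25 → Z
T(19)−R(17): 2 → C
P(15)−C(2): 13 → N
A(0)−F(5): -5≡21 → V

SLZCNV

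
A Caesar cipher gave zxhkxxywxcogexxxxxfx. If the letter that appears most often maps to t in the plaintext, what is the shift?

4

The most frequent ciphertext letter is x (appears 10 times).
x is position 23; t is position 19.
Shift = 4.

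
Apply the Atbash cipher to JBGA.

J(9) → Q(16)
B(1) → Y(24)
G(6) → T(19)
A(0) → Z(25)

QYTZ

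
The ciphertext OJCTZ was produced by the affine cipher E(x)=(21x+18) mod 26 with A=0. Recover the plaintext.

GHYFJ

The inverse of 21 mod 26 is 5, since 21·5=105≡1. Apply D(y)=5·(y−18) mod 26:
O(14): 5·(14−18)=-20≡6 → G
J(9): 5·(9−18)=-45≡7 → H
C(2): 5·(2−18)=-80≡24 → Y
T(19): 5·(19−18)=5 → F
Z(25): 5·(25−18)=35≡9 → J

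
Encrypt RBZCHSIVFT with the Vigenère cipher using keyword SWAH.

Repeat the key across the message: SWAHSWAHSW
R(17)+S(18): 35≡9 → J
B(1)+W(22): 23 → X
Z(25)+A(0): 25 → Z
C(2)+H(7): 9 → J
H(7)+S(18): 25 → Z
S(18)+W(22): 40≡14 → O
I(8)+A(0): 8 → I
V(21)+H(7): 28≡2 → C
F(5)+S(18): 23 → X
T(19)+W(22): 41≡15 → P

JXZJZOICXP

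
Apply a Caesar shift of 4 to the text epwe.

itai

e(4): 4+4=8 → i
p(15): 15+4=19 → t
w(22): 22+4=26≡0 → a
e(4): 4+4=8 → i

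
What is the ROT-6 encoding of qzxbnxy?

q(16): 16+6=22 → w
z(25): 25+6=31≡5 → f
x(23): 23+6=29≡3 → d
b(1): 1+6=7 → h
n(13): 13+6=19 → t
x(23): 23+6=29≡3 → d
y(24): 24+6=30≡4 → e

wfdhtde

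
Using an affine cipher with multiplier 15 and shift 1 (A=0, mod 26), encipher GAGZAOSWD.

NBNMBDLTU

G(6): 15·6+1=91≡13 → N
A(0): 15·0+1=1 → B
G(6): 15·6+1=91≡13 → N
Z(25): 15·25+1=376≡12 → M
A(0): 15·0+1=1 → B
O(14): 15·14+1=211≡3 → D
S(18): 15·18+1=271≡11 → L
W(22): 15·22+1=331≡19 → T
D(3): 15·3+1=46≡20 → U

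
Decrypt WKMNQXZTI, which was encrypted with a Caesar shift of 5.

W(22): 22−5=17 → R
K(10): 10−5=5 → F
M(12): 12−5=7 → H
N(13): 13−5=8 → I
Q(16): 16−5=11 → L
X(23): 23−5=18 → S
Z(25): 25−5=20 → U
T(19): 19−5=14 → O
I(8): 8−5=3 → D

RFHILSUOD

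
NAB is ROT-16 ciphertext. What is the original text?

XKL

N(13): 13−16=-3≡23 → X
A(0): 0−16=-16≡10 → K
B(1): 1−16=-15≡11 → L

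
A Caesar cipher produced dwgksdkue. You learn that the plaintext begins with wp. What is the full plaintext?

wpzdlwdnx

From the crib: d(3)−w(22)=-19≡7, so the shift is 7.
Subtract 7 from each ciphertext letter:
d(3): 3−7=-4≡22 → w
w(22): 22−7=15 → p
g(6): 6−7=-1≡25 → z
k(10): 10−7=3 → d
s(18): 18−7=11 → l
d(3): 3−7=-4≡22 → w
k(10): 10−7=3 → d
u(20): 20−7=13 → n
e(4): 4−7=-3≡23 → x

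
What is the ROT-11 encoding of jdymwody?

uojxhzoj

j(9): 9+11=20 → u
d(3): 3+11=14 → o
y(24): 24+11=35≡9 → j
m(12): 12+11=23 → x
w(22): 22+11=33≡7 → h
o(14): 14+11=25 → z
d(3): 3+11=14 → o
y(24): 24+11=35≡9 → j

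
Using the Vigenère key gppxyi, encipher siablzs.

yxpyjhy

Repeat the key across the message: gppxyig
s(18)+g(6): 24 → y
i(8)+p(15): 23 → x
a(0)+p(15): 15 → p
b(1)+x(23): 24 → y
l(11)+y(24): 35≡9 → j
z(25)+i(8): 33≡7 → h
s(18)+g(6): 24 → y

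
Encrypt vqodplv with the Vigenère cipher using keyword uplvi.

Repeat the key across the message: uplviup
v(21)+u(20): 41≡15 → p
q(16)+p(15): 31≡5 → f
o(14)+l(11): 25 → z
d(3)+v(21): 24 → y
p(15)+i(8): 23 → x
l(11)+u(20): 31≡5 → f
v(21)+p(15): 36≡10 → k

pfzyxfk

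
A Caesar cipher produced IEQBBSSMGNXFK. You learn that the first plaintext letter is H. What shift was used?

1

From the crib: I(8)−H(7)=1, so the shift is 1.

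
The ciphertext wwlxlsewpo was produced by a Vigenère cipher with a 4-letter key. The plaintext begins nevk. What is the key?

jsqn

Subtract each crib letter from the matching ciphertext letter (mod 26):
w(22)−n(13)=9 → j
w(22)−e(4)=18 → s
l(11)−v(21)=-10≡16 → q
x(23)−k(10)=13 → n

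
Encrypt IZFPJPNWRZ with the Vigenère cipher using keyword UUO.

CTTJDDHQFT

Repeat the key across the message: UUOUUOUUOU
I(8)+U(20): 28≡2 → C
Z(25)+U(20): 45≡19 → T
F(5)+O(14): 19 → T
P(15)+U(20): 35≡9 → J
J(9)+U(20): 29≡3 → D
P(15)+O(14): 29≡3 → D
N(13)+U(20): 33≡7 → H
W(22)+U(20): 42≡16 → Q
R(17)+O(14): 31≡5 → F
Z(25)+U(20): 45≡19 → T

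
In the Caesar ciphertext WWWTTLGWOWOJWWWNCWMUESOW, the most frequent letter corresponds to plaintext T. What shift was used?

3

The most frequent ciphertext letter is W (appears 10 times).
W is position 22; T is position 19.
Shift = 3.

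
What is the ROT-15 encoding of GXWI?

VMLX

G(6): 6+15=21 → V
X(23): 23+15=38≡12 → M
W(22): 22+15=37≡11 → L
I(8): 8+15=23 → X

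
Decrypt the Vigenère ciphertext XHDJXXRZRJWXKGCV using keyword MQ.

Repeat the key across the ciphertext: MQMQMQMQMQMQMQMQ
X(23)−M(12): 11 → L
H(7)−Q(16): -9≡17 → R
D(3)−M(12): -9≡17 → R
J(9)−Q(16): -7≡19 → T
X(23)−M(12): 11 → L
X(23)−Q(16): 7 → H
R(17)−M(12): 5 → F
Z(25)−Q(16): 9 → J
R(17)−M(12): 5 → F
J(9)−Q(16): -7≡19 → T
W(22)−M(12): 10 → K
X(23)−Q(16): 7 → H
K(10)−M(12): -2≡24 → Y
G(6)−Q(16): -10≡16 → Q
C(2)−M(12): -10≡16 → Q
V(21)−Q(16): 5 → F

LRRTLHFJFTKHYQQF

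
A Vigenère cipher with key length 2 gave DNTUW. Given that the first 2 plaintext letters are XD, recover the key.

Subtract each crib letter from the matching ciphertext letter (mod 26):
D(3)−X(23)=-20≡6 → G
N(13)−D(3)=10 → K

GK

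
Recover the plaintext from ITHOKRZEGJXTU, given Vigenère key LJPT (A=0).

Repeat the key across the ciphertext: LJPTLJPTLJPTL
I(8)−L(11): -3≡23 → X
T(19)−J(9): 10 → K
H(7)−P(15): -8≡18 → S
O(14)−T(19): -5≡21 → V
K(10)−L(11): -1≡25 → Z
R(17)−J(9): 8 → I
Z(25)−P(15): 10 → K
E(4)−T(19): -15≡11 → L
G(6)−L(11): -5≡21 → V
J(9)−J(9): 0 → A
X(23)−P(15): 8 → I
T(19)−T(19): 0 → A
U(20)−L(11): 9 → J

XKSVZIKLVAIAJ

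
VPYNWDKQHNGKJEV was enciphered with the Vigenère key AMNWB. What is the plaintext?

Repeat the key across the ciphertext: AMNWBAMNWBAMNWB
V(21)−A(0): 21 → V
P(15)−M(12): 3 → D
Y(24)−N(13): 11 → L
N(13)−W(22): -9≡17 → R
W(22)−B(1): 21 → V
D(3)−A(0): 3 → D
K(10)−M(12): -2≡24 → Y
Q(16)−N(13): 3 → D
H(7)−W(22): -15≡11 → L
N(13)−B(1): 12 → M
G(6)−A(0): 6 → G
K(10)−M(12): -2≡24 → Y
J(9)−N(13): -4≡22 → W
E(4)−W(22): -18≡8 → I
V(21)−B(1): 20 → U

VDLRVDYDLMGYWIU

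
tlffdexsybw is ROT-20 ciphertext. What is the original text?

t(19): 19−20=-1≡25 → z
l(11): 11−20=-9≡17 → r
f(5): 5−20=-15≡11 → l
f(5): 5−20=-15≡11 → l
d(3): 3−20=-17≡9 → j
e(4): 4−20=-16≡10 → k
x(23): 23−20=3 → d
s(18): 18−20=-2≡24 → y
y(24): 24−20=4 → e
b(1): 1−20=-19≡7 → h
w(22): 22−20=2 → c

zrlljkdyehc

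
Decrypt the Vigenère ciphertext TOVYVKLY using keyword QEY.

Repeat the key across the ciphertext: QEYQEYQE
T(19)−Q(16): 3 → D
O(14)−E(4): 10 → K
V(21)−Y(24): -3≡23 → X
Y(24)−Q(16): 8 → I
V(21)−E(4): 17 → R
K(10)−Y(24): -14≡12 → M
L(11)−Q(16): -5≡21 → V
Y(24)−E(4): 20 → U

DKXIRMVU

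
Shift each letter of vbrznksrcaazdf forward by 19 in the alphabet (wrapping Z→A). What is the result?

v(21): 21+19=40≡14 → o
b(1): 1+19=20 → u
r(17): 17+19=36≡10 → k
z(25): 25+19=44≡18 → s
n(13): 13+19=32≡6 → g
k(10): 10+19=29≡3 → d
s(18): 18+19=37≡11 → l
r(17): 17+19=36≡10 → k
c(2): 2+19=21 → v
a(0): 0+19=19 → t
a(0): 0+19=19 → t
z(25): 25+19=44≡18 → s
d(3): 3+19=22 → w
f(5): 5+19=24 → y

ouksgdlkvttswy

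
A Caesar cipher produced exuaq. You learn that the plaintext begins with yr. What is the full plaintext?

From the crib: e(4)−y(24)=-20≡6, so the shift is 6.
Subtract 6 from each ciphertext letter:
e(4): 4−6=-2≡24 → y
x(23): 23−6=17 → r
u(20): 20−6=14 → o
a(0): 0−6=-6≡20 → u
q(16): 16−6=10 → k

yrouk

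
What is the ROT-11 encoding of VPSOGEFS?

GADZRPQD

V(21): 21+11=32≡6 → G
P(15): 15+11=26≡0 → A
S(18): 18+11=29≡3 → D
O(14): 14+11=25 → Z
G(6): 6+11=17 → R
E(4): 4+11=15 → P
F(5): 5+11=16 → Q
S(18): 18+11=29≡3 → D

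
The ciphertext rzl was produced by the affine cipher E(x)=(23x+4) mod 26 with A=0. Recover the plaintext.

The inverse of 23 mod 26 is 17, since 23·17=391≡1. Apply D(y)=17·(y−4) mod 26:
r(17): 17·(17−4)=221≡13 → n
z(25): 17·(25−4)=357≡19 → t
l(11): 17·(11−4)=119≡15 → p

ntp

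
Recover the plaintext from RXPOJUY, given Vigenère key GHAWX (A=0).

Repeat the key across the ciphertext: GHAWXGH
R(17)−G(6): 11 → L
X(23)−H(7): 16 → Q
P(15)−A(0): 15 → P
O(14)−W(22): -8≡18 → S
J(9)−X(23): -14≡12 → M
U(20)−G(6): 14 → O
Y(24)−H(7): 17 → R

LQPSMOR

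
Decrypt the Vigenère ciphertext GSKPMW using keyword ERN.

Repeat the key across the ciphertext: ERNERN
G(6)−E(4): 2 → C
S(18)−R(17): 1 → B
K(10)−N(13): -3≡23 → X
P(15)−E(4): 11 → L
M(12)−R(17): -5≡21 → V
W(22)−N(13): 9 → J

CBXLVJ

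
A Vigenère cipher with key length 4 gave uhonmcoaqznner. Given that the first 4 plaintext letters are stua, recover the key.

Subtract each crib letter from the matching ciphertext letter (mod 26):
u(20)−s(18)=2 → c
h(7)−t(19)=-12≡14 → o
o(14)−u(20)=-6≡20 → u
n(13)−a(0)=13 → n

coun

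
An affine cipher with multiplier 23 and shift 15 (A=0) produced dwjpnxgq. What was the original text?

epcasgdr

The inverse of 23 mod 26 is 17, since 23·17=391≡1. Apply D(y)=17·(y−15) mod 26:
d(3): 17·(3−15)=-204≡4 → e
w(22): 17·(22−15)=119≡15 → p
j(9): 17·(9−15)=-102≡2 → c
p(15): 17·(15−15)=0 → a
n(13): 17·(13−15)=-34≡18 → s
x(23): 17·(23−15)=136≡6 → g
g(6): 17·(6−15)=-153≡3 → d
q(16): 17·(16−15)=17 → r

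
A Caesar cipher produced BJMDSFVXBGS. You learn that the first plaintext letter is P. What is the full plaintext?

PXARGTJLPUG

From the crib: B(1)−P(15)=-14≡12, so the shift is 12.
Subtract 12 from each ciphertext letter:
B(1): 1−12=-11≡15 → P
J(9): 9−12=-3≡23 → X
M(12): 12−12=0 → A
D(3): 3−12=-9≡17 → R
S(18): 18−12=6 → G
F(5): 5−12=-7≡19 → T
V(21): 21−12=9 → J
X(23): 23−12=11 → L
B(1): 1−12=-11≡15 → P
G(6): 6−12=-6≡20 → U
S(18): 18−12=6 → G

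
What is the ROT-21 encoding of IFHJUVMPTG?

I(8): 8+21=29≡3 → D
F(5): 5+21=26≡0 → A
H(7): 7+21=28≡2 → C
J(9): 9+21=30≡4 → E
U(20): 20+21=41≡15 → P
V(21): 21+21=42≡16 → Q
M(12): 12+21=33≡7 → H
P(15): 15+21=36≡10 → K
T(19): 19+21=40≡14 → O
G(6): 6+21=27≡1 → B

DACEPQHKOB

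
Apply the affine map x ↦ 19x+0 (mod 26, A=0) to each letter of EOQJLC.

E(4): 19·4+0=76≡24 → Y
O(14): 19·14+0=266≡6 → G
Q(16): 19·16+0=304≡18 → S
J(9): 19·9+0=171≡15 → P
L(11): 19·11+0=209≡1 → B
C(2): 19·2+0=38≡12 → M

YGSPBM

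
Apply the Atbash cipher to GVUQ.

G(6) → T(19)
V(21) → E(4)
U(20) → F(5)
Q(16) → J(9)

TEFJ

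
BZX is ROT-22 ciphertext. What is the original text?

FDB

B(1): 1−22=-21≡5 → F
Z(25): 25−22=3 → D
X(23): 23−22=1 → B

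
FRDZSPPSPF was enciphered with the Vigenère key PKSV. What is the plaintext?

Repeat the key across the ciphertext: PKSVPKSVPK
F(5)−P(15): -10≡16 → Q
R(17)−K(10): 7 → H
D(3)−S(18): -15≡11 → L
Z(25)−V(21): 4 → E
S(18)−P(15): 3 → D
P(15)−K(10): 5 → F
P(15)−S(18): -3≡23 → X
S(18)−V(21): -3≡23 → X
P(15)−P(15): 0 → A
F(5)−K(10): -5≡21 → V

QHLEDFXXAV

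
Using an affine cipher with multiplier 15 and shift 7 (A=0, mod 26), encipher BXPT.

B(1): 15·1+7=22 → W
X(23): 15·23+7=352≡14 → O
P(15): 15·15+7=232≡24 → Y
T(19): 15·19+7=292≡6 → G

WOYG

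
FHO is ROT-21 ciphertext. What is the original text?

KMT

F(5): 5−21=-16≡10 → K
H(7): 7−21=-14≡12 → M
O(14): 14−21=-7≡19 → T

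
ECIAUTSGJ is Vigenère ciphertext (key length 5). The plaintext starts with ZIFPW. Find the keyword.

Subtract each crib letter from the matching ciphertext letter (mod 26):
E(4)−Z(25)=-21≡5 → F
C(2)−I(8)=-6≡20 → U
I(8)−F(5)=3 → D
A(0)−P(15)=-15≡11 → L
U(20)−W(22)=-2≡24 → Y

FUDLY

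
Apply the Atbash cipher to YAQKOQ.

BZJPLJ

Y(24) → B(1)
A(0) → Z(25)
Q(16) → J(9)
K(10) → P(15)
O(14) → L(11)
Q(16) → J(9)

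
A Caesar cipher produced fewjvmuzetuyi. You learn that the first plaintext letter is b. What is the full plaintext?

basfriqvapque

From the crib: f(5)−b(1)=4, so the shift is 4.
Subtract 4 from each ciphertext letter:
f(5): 5−4=1 → b
e(4): 4−4=0 → a
w(22): 22−4=18 → s
j(9): 9−4=5 → f
v(21): 21−4=17 → r
m(12): 12−4=8 → i
u(20): 20−4=16 → q
z(25): 25−4=21 → v
e(4): 4−4=0 → a
t(19): 19−4=15 → p
u(20): 20−4=16 → q
y(24): 24−4=20 → u
i(8): 8−4=4 → e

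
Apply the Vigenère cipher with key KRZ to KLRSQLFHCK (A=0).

Repeat the key across the message: KRZKRZKRZK
K(10)+K(10): 20 → U
L(11)+R(17): 28≡2 → C
R(17)+Z(25): 42≡16 → Q
S(18)+K(10): 28≡2 → C
Q(16)+R(17): 33≡7 → H
L(11)+Z(25): 36≡10 → K
F(5)+K(10): 15 → P
H(7)+R(17): 24 → Y
C(2)+Z(25): 27≡1 → B
K(10)+K(10): 20 → U

UCQCHKPYBU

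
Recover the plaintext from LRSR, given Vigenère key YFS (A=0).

Repeat the key across the ciphertext: YFSY
L(11)−Y(24): -13≡13 → N
R(17)−F(5): 12 → M
S(18)−S(18): 0 → A
R(17)−Y(24): -7≡19 → T

NMAT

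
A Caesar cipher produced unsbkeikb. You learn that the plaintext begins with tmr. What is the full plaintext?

From the crib: u(20)−t(19)=1, so the shift is 1.
Subtract 1 from each ciphertext letter:
u(20): 20−1=19 → t
n(13): 13−1=12 → m
s(18): 18−1=17 → r
b(1): 1−1=0 → a
k(10): 10−1=9 → j
e(4): 4−1=3 → d
i(8): 8−1=7 → h
k(10): 10−1=9 → j
b(1): 1−1=0 → a

tmrajdhja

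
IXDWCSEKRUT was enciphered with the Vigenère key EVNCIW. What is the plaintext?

Repeat the key across the ciphertext: EVNCIWEVNCI
I(8)−E(4): 4 → E
X(23)−V(21): 2 → C
D(3)−N(13): -10≡16 → Q
W(22)−C(2): 20 → U
C(2)−I(8): -6≡20 → U
S(18)−W(22): -4≡22 → W
E(4)−E(4): 0 → A
K(10)−V(21): -11≡15 → P
R(17)−N(13): 4 → E
U(20)−C(2): 18 → S
T(19)−I(8): 11 → L

ECQUUWAPESL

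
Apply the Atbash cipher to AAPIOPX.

ZZKRLKC

A(0) → Z(25)
A(0) → Z(25)
P(15) → K(10)
I(8) → R(17)
O(14) → L(11)
P(15) → K(10)
X(23) → C(2)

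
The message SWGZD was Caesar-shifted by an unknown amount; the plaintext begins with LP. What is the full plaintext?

LPZSW

From the crib: S(18)−L(11)=7, so the shift is 7.
Subtract 7 from each ciphertext letter:
S(18): 18−7=11 → L
W(22): 22−7=15 → P
G(6): 6−7=-1≡25 → Z
Z(25): 25−7=18 → S
D(3): 3−7=-4≡22 → W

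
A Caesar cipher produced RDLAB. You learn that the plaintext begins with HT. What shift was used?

10

From the crib: R(17)−H(7)=10, so the shift is 10.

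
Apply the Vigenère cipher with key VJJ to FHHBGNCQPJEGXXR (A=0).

AQQWPWXZYENPSGA

Repeat the key across the message: VJJVJJVJJVJJVJJ
F(5)+V(21): 26≡0 → A
H(7)+J(9): 16 → Q
H(7)+J(9): 16 → Q
B(1)+V(21): 22 → W
G(6)+J(9): 15 → P
N(13)+J(9): 22 → W
C(2)+V(21): 23 → X
Q(16)+J(9): 25 → Z
P(15)+J(9): 24 → Y
J(9)+V(21): 30≡4 → E
E(4)+J(9): 13 → N
G(6)+J(9): 15 → P
X(23)+V(21): 44≡18 → S
X(23)+J(9): 32≡6 → G
R(17)+J(9): 26≡0 → A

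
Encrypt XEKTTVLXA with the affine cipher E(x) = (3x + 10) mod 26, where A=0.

X(23): 3·23+10=79≡1 → B
E(4): 3·4+10=22 → W
K(10): 3·10+10=40≡14 → O
T(19): 3·19+10=67≡15 → P
T(19): 3·19+10=67≡15 → P
V(21): 3·21+10=73≡21 → V
L(11): 3·11+10=43≡17 → R
X(23): 3·23+10=79≡1 → B
A(0): 3·0+10=10 → K

BWOPPVRBK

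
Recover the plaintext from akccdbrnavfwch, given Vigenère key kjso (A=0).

qbkotszzqmnisy

Repeat the key across the ciphertext: kjsokjsokjsokj
a(0)−k(10): -10≡16 → q
k(10)−j(9): 1 → b
c(2)−s(18): -16≡10 → k
c(2)−o(14): -12≡14 → o
d(3)−k(10): -7≡19 → t
b(1)−j(9): -8≡18 → s
r(17)−s(18): -1≡25 → z
n(13)−o(14): -1≡25 → z
a(0)−k(10): -10≡16 → q
v(21)−j(9): 12 → m
f(5)−s(18): -13≡13 → n
w(22)−o(14): 8 → i
c(2)−k(10): -8≡18 → s
h(7)−j(9): -2≡24 → y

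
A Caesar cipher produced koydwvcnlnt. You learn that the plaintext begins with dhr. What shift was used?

7

From the crib: k(10)−d(3)=7, so the shift is 7.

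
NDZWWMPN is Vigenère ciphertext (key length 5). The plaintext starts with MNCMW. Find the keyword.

BQXKA

Subtract each crib letter from the matching ciphertext letter (mod 26):
N(13)−M(12)=1 → B
D(3)−N(13)=-10≡16 → Q
Z(25)−C(2)=23 → X
W(22)−M(12)=10 → K
W(22)−W(22)=0 → A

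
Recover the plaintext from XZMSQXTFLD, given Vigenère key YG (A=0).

ZTOMSRVZNX

Repeat the key across the ciphertext: YGYGYGYGYG
X(23)−Y(24): -1≡25 → Z
Z(25)−G(6): 19 → T
M(12)−Y(24): -12≡14 → O
S(18)−G(6): 12 → M
Q(16)−Y(24): -8≡18 → S
X(23)−G(6): 17 → R
T(19)−Y(24): -5≡21 → V
F(5)−G(6): -1≡25 → Z
L(11)−Y(24): -13≡13 → N
D(3)−G(6): -3≡23 → X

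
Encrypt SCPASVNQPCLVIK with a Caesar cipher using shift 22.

S(18): 18+22=40≡14 → O
C(2): 2+22=24 → Y
P(15): 15+22=37≡11 → L
A(0): 0+22=22 → W
S(18): 18+22=40≡14 → O
V(21): 21+22=43≡17 → R
N(13): 13+22=35≡9 → J
Q(16): 16+22=38≡12 → M
P(15): 15+22=37≡11 → L
C(2): 2+22=24 → Y
L(11): 11+22=33≡7 → H
V(21): 21+22=43≡17 → R
I(8): 8+22=30≡4 → E
K(10): 10+22=32≡6 → G

OYLWORJMLYHREG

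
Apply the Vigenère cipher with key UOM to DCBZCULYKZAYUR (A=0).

XQNTQGFMWTOKOF

Repeat the key across the message: UOMUOMUOMUOMUO
D(3)+U(20): 23 → X
C(2)+O(14): 16 → Q
B(1)+M(12): 13 → N
Z(25)+U(20): 45≡19 → T
C(2)+O(14): 16 → Q
U(20)+M(12): 32≡6 → G
L(11)+U(20): 31≡5 → F
Y(24)+O(14): 38≡12 → M
K(10)+M(12): 22 → W
Z(25)+U(20): 45≡19 → T
A(0)+O(14): 14 → O
Y(24)+M(12): 36≡10 → K
U(20)+U(20): 40≡14 → O
R(17)+O(14): 31≡5 → F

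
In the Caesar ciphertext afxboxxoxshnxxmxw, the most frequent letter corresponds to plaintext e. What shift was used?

19

The most frequent ciphertext letter is x (appears 7 times).
x is position 23; e is position 4.
Shift = 19.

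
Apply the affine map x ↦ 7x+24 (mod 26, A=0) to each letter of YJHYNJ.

KJVKLJ

Y(24): 7·24+24=192≡10 → K
J(9): 7·9+24=87≡9 → J
H(7): 7·7+24=73≡21 → V
Y(24): 7·24+24=192≡10 → K
N(13): 7·13+24=115≡11 → L
J(9): 7·9+24=87≡9 → J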